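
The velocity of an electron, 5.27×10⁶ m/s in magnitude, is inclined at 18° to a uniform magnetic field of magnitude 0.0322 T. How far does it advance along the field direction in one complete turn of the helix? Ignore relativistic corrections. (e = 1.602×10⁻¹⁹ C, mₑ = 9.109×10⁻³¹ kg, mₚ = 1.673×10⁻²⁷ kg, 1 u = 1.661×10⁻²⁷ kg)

v∥ = v cosθ = 5.27×10⁶·cos18° ≈ 5.012×10⁶ m/s.
T = 2πm/(|q|B) = 2π(9.109×10⁻³¹)/((1.602×10⁻¹⁹)(0.0322)) ≈ 1.110×10⁻⁹ s.
pitch = v∥ T = (5.012×10⁶)(1.110×10⁻⁹) ≈ 5.56×10⁻³ m.

p ≈ 5.56×10⁻³ m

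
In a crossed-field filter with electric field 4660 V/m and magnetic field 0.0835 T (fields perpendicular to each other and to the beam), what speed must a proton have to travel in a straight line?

Straight-line motion ⇒ electric and magnetic forces cancel, so E = vB.
v = E/B = 4660/0.0835 = 5.58×10⁴ m/s.

v = 5.58×10⁴ m/s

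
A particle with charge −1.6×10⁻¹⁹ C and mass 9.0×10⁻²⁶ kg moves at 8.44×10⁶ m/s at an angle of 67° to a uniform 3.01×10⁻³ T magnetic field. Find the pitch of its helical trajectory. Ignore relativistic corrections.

v∥ = v cosθ = 8.44×10⁶·cos67° ≈ 3.298×10⁶ m/s.
T = 2πm/(|q|B) = 2π(9.0×10⁻²⁶)/((1.6×10⁻¹⁹)(3.01×10⁻³)) ≈ 1.174×10⁻³ s.
pitch = v∥ T = (3.298×10⁶)(1.174×10⁻³) ≈ 3870 m.

p ≈ 3870 m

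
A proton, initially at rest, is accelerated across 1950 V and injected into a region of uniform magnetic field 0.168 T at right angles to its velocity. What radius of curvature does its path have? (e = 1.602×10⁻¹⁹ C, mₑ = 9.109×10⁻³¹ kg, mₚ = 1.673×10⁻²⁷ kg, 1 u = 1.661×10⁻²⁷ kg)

Acceleration: |q|V = ½mv² ⇒ v = √(2|q|V/m) = √(2·1.602×10⁻¹⁹·1950/1.673×10⁻²⁷) ≈ 6.111×10⁵ m/s.
In the field: r = mv/(|q|B) = (1.673×10⁻²⁷)(6.111×10⁵)/((1.602×10⁻¹⁹)(0.168)) ≈ 0.0380 m.

r ≈ 0.0380 m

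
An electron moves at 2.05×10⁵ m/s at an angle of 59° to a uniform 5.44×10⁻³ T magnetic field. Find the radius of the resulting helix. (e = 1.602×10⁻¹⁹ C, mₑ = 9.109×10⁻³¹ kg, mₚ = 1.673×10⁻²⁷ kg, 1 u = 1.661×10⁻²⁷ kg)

v⊥ = v sinθ = 2.05×10⁵·sin59° ≈ 1.757×10⁵ m/s.
r = m v⊥/(|q|B) = (9.109×10⁻³¹)(1.757×10⁵)/((1.602×10⁻¹⁹)(5.44×10⁻³)) ≈ 1.84×10⁻⁴ m.

r ≈ 1.84×10⁻⁴ m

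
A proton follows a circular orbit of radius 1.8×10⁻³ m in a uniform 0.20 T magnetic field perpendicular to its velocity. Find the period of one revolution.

T ≈ 3.3×10⁻⁷ s

The cyclotron period depends only on m, q, B: T = 2πm/(|q|B).
T = 2π(1.673×10⁻²⁷)/((1.602×10⁻¹⁹)(0.20)) ≈ 3.3×10⁻⁷ s.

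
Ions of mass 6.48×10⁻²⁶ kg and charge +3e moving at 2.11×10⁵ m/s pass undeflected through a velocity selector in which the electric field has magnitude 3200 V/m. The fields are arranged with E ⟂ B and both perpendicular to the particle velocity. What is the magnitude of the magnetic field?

B = 0.0152 T

Balance of forces in the selector: qE = qvB ⇒ B = E/v.
B = 3200/2.11×10⁵ = 0.0152 T.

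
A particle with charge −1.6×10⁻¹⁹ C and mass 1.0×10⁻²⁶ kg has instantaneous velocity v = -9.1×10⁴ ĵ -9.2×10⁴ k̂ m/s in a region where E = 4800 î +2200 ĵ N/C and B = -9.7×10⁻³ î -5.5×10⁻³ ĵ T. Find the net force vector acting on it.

v×B = (-506, 892, -883) N/C.
E + v×B = (4290, 3090, -883) N/C.
F = q(E + v×B) = (−1.6×10⁻¹⁹ C)·(4290, 3090, -883) = (-6.87×10⁻¹⁶, -4.95×10⁻¹⁶, 1.41×10⁻¹⁶) N.

F ≈ (-6.87×10⁻¹⁶, -4.95×10⁻¹⁶, 1.41×10⁻¹⁶) N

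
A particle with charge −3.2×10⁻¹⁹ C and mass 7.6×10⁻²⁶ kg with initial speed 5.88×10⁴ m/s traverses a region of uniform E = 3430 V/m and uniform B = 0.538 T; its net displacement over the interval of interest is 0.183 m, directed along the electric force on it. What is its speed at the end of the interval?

B does no work; ΔKE = |q|E d.
½mv_f² = ½mv₀² + |q|Ed = ½(7.6×10⁻²⁶)(5.88×10⁴)² + (3.2×10⁻¹⁹)(3430)(0.183) ≈ 1.314×10⁻¹⁶ J + 2.009×10⁻¹⁶ J ≈ 3.322×10⁻¹⁶ J.
v_f = √(2·3.322×10⁻¹⁶/7.6×10⁻²⁶) ≈ 9.35×10⁴ m/s.

v_f ≈ 9.35×10⁴ m/s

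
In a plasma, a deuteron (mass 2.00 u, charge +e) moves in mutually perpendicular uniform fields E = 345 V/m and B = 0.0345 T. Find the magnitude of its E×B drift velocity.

The E×B drift speed is v_d = E/B.
v_d = 345/0.0345 = 1.00×10⁴ m/s.

v_d ≈ 1.00×10⁴ m/s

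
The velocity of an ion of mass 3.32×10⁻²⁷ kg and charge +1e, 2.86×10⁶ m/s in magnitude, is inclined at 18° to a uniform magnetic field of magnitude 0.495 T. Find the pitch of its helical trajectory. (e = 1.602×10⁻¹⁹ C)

p ≈ 0.716 m

v∥ = v cosθ = 2.86×10⁶·cos18° ≈ 2.720×10⁶ m/s.
T = 2πm/(|q|B) = 2π(3.32×10⁻²⁷)/((1.602×10⁻¹⁹)(0.495)) ≈ 2.631×10⁻⁷ s.
pitch = v∥ T = (2.720×10⁶)(2.631×10⁻⁷) ≈ 0.716 m.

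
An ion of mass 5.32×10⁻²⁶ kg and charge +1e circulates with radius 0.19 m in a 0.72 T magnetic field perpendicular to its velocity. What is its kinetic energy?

KE ≈ 2.8×10⁴ eV

v = |q|Br/m, then KE = ½mv² = (qBr)²/(2m).
v = (1.602×10⁻¹⁹)(0.72)(0.19)/5.32×10⁻²⁶ ≈ 4.119×10⁵ m/s.
KE = ½(5.32×10⁻²⁶)(4.119×10⁵)² ≈ 4.5×10⁻¹⁵ J = 2.8×10⁴ eV.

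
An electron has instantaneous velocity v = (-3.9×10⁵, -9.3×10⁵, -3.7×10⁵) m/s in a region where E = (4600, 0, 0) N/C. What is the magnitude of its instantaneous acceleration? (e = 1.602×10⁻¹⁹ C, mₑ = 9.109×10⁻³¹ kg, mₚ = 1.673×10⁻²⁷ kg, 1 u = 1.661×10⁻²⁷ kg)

Only an electric field acts, so F = qE = (−1.602×10⁻¹⁹ C)·(4600, 0, 0) = (-7.37×10⁻¹⁶, 0, 0) N.
|a| = |F|/m = 7.369×10⁻¹⁶/9.109×10⁻³¹ ≈ 8.09×10¹⁴ m/s².

|a| ≈ 8.09×10¹⁴ m/s²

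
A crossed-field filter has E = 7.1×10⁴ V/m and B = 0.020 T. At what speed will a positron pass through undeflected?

v = 3.6×10⁶ m/s

For undeflected motion the electric and magnetic forces balance: qE = qvB.
v = E/B = 7.1×10⁴/0.020 = 3.6×10⁶ m/s.
The result is independent of the particle's charge and mass.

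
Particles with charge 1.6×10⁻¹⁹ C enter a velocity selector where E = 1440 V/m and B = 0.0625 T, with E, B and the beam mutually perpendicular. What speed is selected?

For undeflected motion the electric and magnetic forces balance: qE = qvB.
v = E/B = 1440/0.0625 = 2.30×10⁴ m/s.

v = 2.30×10⁴ m/s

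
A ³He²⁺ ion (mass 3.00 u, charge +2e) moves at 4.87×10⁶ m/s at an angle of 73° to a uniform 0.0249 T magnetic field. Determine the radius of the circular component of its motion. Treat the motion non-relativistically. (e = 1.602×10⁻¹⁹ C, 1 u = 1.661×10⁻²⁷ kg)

r ≈ 2.91 m

v⊥ = v sinθ = 4.87×10⁶·sin73° ≈ 4.657×10⁶ m/s.
r = m v⊥/(|q|B) = (4.983×10⁻²⁷)(4.657×10⁶)/((3.204×10⁻¹⁹)(0.0249)) ≈ 2.91 m.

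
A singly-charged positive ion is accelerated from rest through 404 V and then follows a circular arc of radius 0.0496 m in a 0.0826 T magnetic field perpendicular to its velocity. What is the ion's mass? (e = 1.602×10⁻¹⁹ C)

m ≈ 3.33×10⁻²⁷ kg

Combine |q|V = ½mv² and r = mv/(|q|B): eliminate v to get m = qB²r²/(2V).
m = (1.602×10⁻¹⁹)(0.0826)²(0.0496)²/(2·404) ≈ 3.33×10⁻²⁷ kg.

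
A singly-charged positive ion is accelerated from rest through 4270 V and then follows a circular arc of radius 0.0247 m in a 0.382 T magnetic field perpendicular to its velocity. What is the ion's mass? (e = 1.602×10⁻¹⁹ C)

Combine |q|V = ½mv² and r = mv/(|q|B): eliminate v to get m = qB²r²/(2V).
m = (1.602×10⁻¹⁹)(0.382)²(0.0247)²/(2·4270) ≈ 1.67×10⁻²⁷ kg.

m ≈ 1.67×10⁻²⁷ kg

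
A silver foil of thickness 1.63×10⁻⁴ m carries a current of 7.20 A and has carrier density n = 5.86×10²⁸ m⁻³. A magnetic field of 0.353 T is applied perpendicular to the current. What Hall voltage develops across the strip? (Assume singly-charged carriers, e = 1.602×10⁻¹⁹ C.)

V_H = IB/(n e t).
V_H = (7.20)(0.353)/((5.86×10²⁸)(1.602×10⁻¹⁹)(1.63×10⁻⁴)) ≈ 1.66×10⁻⁶ V.

V_H ≈ 1.66×10⁻⁶ V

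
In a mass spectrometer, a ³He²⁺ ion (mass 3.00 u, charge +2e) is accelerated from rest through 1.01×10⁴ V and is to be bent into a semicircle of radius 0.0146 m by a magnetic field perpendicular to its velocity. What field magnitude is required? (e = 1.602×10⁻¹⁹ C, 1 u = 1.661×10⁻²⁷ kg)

B ≈ 1.21 T

v = √(2|q|V/m) = √(2·3.204×10⁻¹⁹·1.01×10⁴/4.983×10⁻²⁷) ≈ 1.140×10⁶ m/s.
B = mv/(|q|r) = (4.983×10⁻²⁷)(1.140×10⁶)/((3.204×10⁻¹⁹)(0.0146)) ≈ 1.21 T.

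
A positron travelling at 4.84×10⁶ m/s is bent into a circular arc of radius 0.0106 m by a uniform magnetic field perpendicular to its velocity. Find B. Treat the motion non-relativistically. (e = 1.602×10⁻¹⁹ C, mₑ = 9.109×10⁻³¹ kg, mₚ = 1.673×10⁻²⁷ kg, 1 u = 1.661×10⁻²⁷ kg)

B ≈ 2.60×10⁻³ T

From |q|vB = mv²/r, B = mv/(|q|r).
B = (9.109×10⁻³¹)(4.84×10⁶)/((1.602×10⁻¹⁹)(0.0106)) ≈ 2.60×10⁻³ T.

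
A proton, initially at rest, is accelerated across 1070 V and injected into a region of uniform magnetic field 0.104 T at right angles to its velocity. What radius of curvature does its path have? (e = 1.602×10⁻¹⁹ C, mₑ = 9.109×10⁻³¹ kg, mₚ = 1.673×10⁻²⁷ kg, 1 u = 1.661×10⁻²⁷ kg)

r ≈ 0.0455 m

Acceleration: |q|V = ½mv² ⇒ v = √(2|q|V/m) = √(2·1.602×10⁻¹⁹·1070/1.673×10⁻²⁷) ≈ 4.527×10⁵ m/s.
In the field: r = mv/(|q|B) = (1.673×10⁻²⁷)(4.527×10⁵)/((1.602×10⁻¹⁹)(0.104)) ≈ 0.0455 m.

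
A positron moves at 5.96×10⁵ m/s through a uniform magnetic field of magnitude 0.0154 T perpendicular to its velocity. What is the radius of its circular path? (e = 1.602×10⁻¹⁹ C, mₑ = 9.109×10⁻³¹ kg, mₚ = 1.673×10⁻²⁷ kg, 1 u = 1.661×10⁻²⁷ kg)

The magnetic force provides the centripetal force: |q|vB = mv²/r.
r = mv/(|q|B) = (9.109×10⁻³¹)(5.96×10⁵)/((1.602×10⁻¹⁹)(0.0154)) ≈ 2.20×10⁻⁴ m.

r ≈ 2.20×10⁻⁴ m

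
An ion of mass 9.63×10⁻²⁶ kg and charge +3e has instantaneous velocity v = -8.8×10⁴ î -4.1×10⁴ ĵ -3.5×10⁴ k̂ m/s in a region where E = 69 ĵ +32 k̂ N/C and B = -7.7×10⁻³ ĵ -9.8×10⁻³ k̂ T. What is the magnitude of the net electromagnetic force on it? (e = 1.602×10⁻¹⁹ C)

|F| ≈ 5.16×10⁻¹⁶ N

v×B = (132, -862, 678) N/C.
E + v×B = (132, -793, 710) N/C.
F = q(E + v×B) = (4.806×10⁻¹⁹ C)·(132, -793, 710) = (6.36×10⁻¹⁷, -3.81×10⁻¹⁶, 3.41×10⁻¹⁶) N.
|F| = 5.16×10⁻¹⁶ N.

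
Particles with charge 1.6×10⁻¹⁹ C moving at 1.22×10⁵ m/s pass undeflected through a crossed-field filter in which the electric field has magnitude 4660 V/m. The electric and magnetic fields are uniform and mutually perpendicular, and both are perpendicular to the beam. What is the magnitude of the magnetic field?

B = 0.0382 T

Balance of forces in the selector: qE = qvB ⇒ B = E/v.
B = 4660/1.22×10⁵ = 0.0382 T.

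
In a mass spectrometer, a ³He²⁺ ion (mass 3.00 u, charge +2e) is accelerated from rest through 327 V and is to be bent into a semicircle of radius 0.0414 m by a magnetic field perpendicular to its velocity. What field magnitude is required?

v = √(2|q|V/m) = √(2·3.204×10⁻¹⁹·327/4.983×10⁻²⁷) ≈ 2.051×10⁵ m/s.
B = mv/(|q|r) = (4.983×10⁻²⁷)(2.051×10⁵)/((3.204×10⁻¹⁹)(0.0414)) ≈ 0.0770 T.

B ≈ 0.0770 T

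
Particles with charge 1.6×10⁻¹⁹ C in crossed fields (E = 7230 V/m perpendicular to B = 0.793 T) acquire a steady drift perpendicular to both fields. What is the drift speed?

The steady drift has the magnetic force balancing the electric force, so v_d = E/B.
v_d = 7230/0.793 = 9120 m/s.

v_d ≈ 9120 m/s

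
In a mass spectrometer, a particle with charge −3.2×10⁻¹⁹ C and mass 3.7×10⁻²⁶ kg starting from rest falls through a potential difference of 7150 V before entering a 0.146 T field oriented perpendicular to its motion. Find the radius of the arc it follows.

r ≈ 0.279 m

Acceleration: |q|V = ½mv² ⇒ v = √(2|q|V/m) = √(2·3.2×10⁻¹⁹·7150/3.7×10⁻²⁶) ≈ 3.517×10⁵ m/s.
In the field: r = mv/(|q|B) = (3.7×10⁻²⁶)(3.517×10⁵)/((3.2×10⁻¹⁹)(0.146)) ≈ 0.279 m.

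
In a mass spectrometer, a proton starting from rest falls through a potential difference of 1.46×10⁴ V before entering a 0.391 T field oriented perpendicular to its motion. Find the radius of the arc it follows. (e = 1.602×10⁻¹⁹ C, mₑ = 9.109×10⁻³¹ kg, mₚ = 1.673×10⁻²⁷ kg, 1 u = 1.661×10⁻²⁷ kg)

r ≈ 0.0447 m

Acceleration: |q|V = ½mv² ⇒ v = √(2|q|V/m) = √(2·1.602×10⁻¹⁹·1.46×10⁴/1.673×10⁻²⁷) ≈ 1.672×10⁶ m/s.
In the field: r = mv/(|q|B) = (1.673×10⁻²⁷)(1.672×10⁶)/((1.602×10⁻¹⁹)(0.391)) ≈ 0.0447 m.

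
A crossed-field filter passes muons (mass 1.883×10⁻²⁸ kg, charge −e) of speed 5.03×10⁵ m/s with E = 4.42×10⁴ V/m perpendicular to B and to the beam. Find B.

B = 0.0879 T

Balance of forces in the selector: qE = qvB ⇒ B = E/v.
B = 4.42×10⁴/5.03×10⁵ = 0.0879 T.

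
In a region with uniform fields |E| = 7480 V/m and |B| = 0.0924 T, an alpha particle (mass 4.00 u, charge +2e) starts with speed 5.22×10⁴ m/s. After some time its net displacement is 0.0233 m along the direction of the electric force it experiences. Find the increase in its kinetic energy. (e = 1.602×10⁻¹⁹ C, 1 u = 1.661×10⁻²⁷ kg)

The magnetic force is always ⟂ v and does no work; only the electric force changes KE.
ΔKE = F_E · d = |q|E d = (3.204×10⁻¹⁹)(7480)(0.0233) ≈ 5.58×10⁻¹⁷ J.

ΔKE ≈ 5.58×10⁻¹⁷ J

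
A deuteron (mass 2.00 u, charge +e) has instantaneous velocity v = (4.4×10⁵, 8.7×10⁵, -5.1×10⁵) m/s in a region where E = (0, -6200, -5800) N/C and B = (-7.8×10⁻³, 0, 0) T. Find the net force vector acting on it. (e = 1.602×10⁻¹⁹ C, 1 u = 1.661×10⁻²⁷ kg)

v×B = (0, 3980, 6790) N/C.
E + v×B = (0, -2220, 986) N/C.
F = q(E + v×B) = (1.602×10⁻¹⁹ C)·(0, -2220, 986) = (0, -3.56×10⁻¹⁶, 1.58×10⁻¹⁶) N.

F ≈ (0, -3.56×10⁻¹⁶, 1.58×10⁻¹⁶) N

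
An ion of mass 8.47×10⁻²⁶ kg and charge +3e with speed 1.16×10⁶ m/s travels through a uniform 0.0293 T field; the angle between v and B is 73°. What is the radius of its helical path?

v⊥ = v sinθ = 1.16×10⁶·sin73° ≈ 1.109×10⁶ m/s.
r = m v⊥/(|q|B) = (8.47×10⁻²⁶)(1.109×10⁶)/((4.806×10⁻¹⁹)(0.0293)) ≈ 6.67 m.

r ≈ 6.67 m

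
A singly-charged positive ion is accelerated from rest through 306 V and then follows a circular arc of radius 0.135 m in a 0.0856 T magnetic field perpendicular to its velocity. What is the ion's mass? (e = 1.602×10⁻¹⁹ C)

Combine |q|V = ½mv² and r = mv/(|q|B): eliminate v to get m = qB²r²/(2V).
m = (1.602×10⁻¹⁹)(0.0856)²(0.135)²/(2·306) ≈ 3.50×10⁻²⁶ kg.

m ≈ 3.50×10⁻²⁶ kg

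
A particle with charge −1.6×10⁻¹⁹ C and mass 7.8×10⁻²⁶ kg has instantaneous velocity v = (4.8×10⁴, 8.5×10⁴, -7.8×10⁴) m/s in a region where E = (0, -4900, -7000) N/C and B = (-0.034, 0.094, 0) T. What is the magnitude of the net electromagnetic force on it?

|F| ≈ 1.23×10⁻¹⁵ N

v×B = (7330, 2650, 7400) N/C.
E + v×B = (7330, -2250, 402) N/C.
F = q(E + v×B) = (−1.6×10⁻¹⁹ C)·(7330, -2250, 402) = (-1.17×10⁻¹⁵, 3.60×10⁻¹⁶, -6.43×10⁻¹⁷) N.
|F| = 1.23×10⁻¹⁵ N.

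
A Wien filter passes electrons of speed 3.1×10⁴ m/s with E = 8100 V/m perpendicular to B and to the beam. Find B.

Balance of forces in the selector: qE = qvB ⇒ B = E/v.
B = 8100/3.1×10⁴ = 0.26 T.

B = 0.26 T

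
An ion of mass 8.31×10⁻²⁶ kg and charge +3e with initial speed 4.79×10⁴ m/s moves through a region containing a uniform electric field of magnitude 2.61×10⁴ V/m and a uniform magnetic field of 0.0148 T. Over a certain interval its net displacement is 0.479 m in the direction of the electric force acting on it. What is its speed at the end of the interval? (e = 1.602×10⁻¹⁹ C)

v_f ≈ 3.83×10⁵ m/s

B does no work; ΔKE = |q|E d.
½mv_f² = ½mv₀² + |q|Ed = ½(8.31×10⁻²⁶)(4.79×10⁴)² + (4.806×10⁻¹⁹)(2.61×10⁴)(0.479) ≈ 9.533×10⁻¹⁷ J + 6.008×10⁻¹⁵ J ≈ 6.104×10⁻¹⁵ J.
v_f = √(2·6.104×10⁻¹⁵/8.31×10⁻²⁶) ≈ 3.83×10⁵ m/s.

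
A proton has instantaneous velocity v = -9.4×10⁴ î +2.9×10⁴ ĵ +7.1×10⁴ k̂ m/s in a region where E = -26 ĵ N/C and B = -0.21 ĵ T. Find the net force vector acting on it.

v×B = (1.49×10⁴, 0, 1.97×10⁴) N/C.
E + v×B = (1.49×10⁴, -26.0, 1.97×10⁴) N/C.
F = q(E + v×B) = (1.602×10⁻¹⁹ C)·(1.49×10⁴, -26.0, 1.97×10⁴) = (2.39×10⁻¹⁵, -4.17×10⁻¹⁸, 3.16×10⁻¹⁵) N.

F ≈ (2.39×10⁻¹⁵, -4.17×10⁻¹⁸, 3.16×10⁻¹⁵) N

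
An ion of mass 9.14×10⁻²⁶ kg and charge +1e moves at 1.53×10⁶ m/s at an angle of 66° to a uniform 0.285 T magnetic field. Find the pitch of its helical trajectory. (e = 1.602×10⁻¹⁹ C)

v∥ = v cosθ = 1.53×10⁶·cos66° ≈ 6.223×10⁵ m/s.
T = 2πm/(|q|B) = 2π(9.14×10⁻²⁶)/((1.602×10⁻¹⁹)(0.285)) ≈ 1.258×10⁻⁵ s.
pitch = v∥ T = (6.223×10⁵)(1.258×10⁻⁵) ≈ 7.83 m.

p ≈ 7.83 m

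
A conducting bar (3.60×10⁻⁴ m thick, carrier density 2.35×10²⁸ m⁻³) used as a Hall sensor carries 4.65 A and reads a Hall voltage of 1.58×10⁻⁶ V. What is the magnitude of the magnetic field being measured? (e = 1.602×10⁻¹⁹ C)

B ≈ 0.461 T

From V_H = IB/(n e t), B = V_H n e t / I.
B = (1.58×10⁻⁶)(2.35×10²⁸)(1.602×10⁻¹⁹)(3.60×10⁻⁴)/4.65 ≈ 0.461 T.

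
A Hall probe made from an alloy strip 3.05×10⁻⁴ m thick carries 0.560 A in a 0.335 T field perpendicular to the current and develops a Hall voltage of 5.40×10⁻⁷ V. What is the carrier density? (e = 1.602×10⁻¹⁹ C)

From V_H = IB/(n e t), n = IB/(V_H e t).
n = (0.560)(0.335)/((5.40×10⁻⁷)(1.602×10⁻¹⁹)(3.05×10⁻⁴)) ≈ 7.11×10²⁷ m⁻³.

n ≈ 7.11×10²⁷ m⁻³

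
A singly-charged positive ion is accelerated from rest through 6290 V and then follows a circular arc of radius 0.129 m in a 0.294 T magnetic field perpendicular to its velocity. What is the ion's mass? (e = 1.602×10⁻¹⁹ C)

m ≈ 1.83×10⁻²⁶ kg

Combine |q|V = ½mv² and r = mv/(|q|B): eliminate v to get m = qB²r²/(2V).
m = (1.602×10⁻¹⁹)(0.294)²(0.129)²/(2·6290) ≈ 1.83×10⁻²⁶ kg.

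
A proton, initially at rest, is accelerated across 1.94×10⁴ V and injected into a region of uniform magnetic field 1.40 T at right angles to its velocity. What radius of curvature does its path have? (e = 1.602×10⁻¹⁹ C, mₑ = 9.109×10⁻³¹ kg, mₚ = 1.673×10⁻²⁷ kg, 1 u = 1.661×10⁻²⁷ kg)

r ≈ 0.0144 m

Acceleration: |q|V = ½mv² ⇒ v = √(2|q|V/m) = √(2·1.602×10⁻¹⁹·1.94×10⁴/1.673×10⁻²⁷) ≈ 1.928×10⁶ m/s.
In the field: r = mv/(|q|B) = (1.673×10⁻²⁷)(1.928×10⁶)/((1.602×10⁻¹⁹)(1.40)) ≈ 0.0144 m.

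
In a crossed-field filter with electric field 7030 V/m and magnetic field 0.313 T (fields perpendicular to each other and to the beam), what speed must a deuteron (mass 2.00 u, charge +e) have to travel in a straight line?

v = 2.25×10⁴ m/s

Straight-line motion ⇒ electric and magnetic forces cancel, so E = vB.
v = E/B = 7030/0.313 = 2.25×10⁴ m/s.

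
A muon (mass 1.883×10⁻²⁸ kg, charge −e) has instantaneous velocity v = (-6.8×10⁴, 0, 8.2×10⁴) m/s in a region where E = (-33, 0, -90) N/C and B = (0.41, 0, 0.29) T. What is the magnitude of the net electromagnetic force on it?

|F| ≈ 8.55×10⁻¹⁵ N

v×B = (0, 5.33×10⁴, 0) N/C.
E + v×B = (-33.0, 5.33×10⁴, -90.0) N/C.
F = q(E + v×B) = (−1.602×10⁻¹⁹ C)·(-33.0, 5.33×10⁴, -90.0) = (5.29×10⁻¹⁸, -8.55×10⁻¹⁵, 1.44×10⁻¹⁷) N.
|F| = 8.55×10⁻¹⁵ N.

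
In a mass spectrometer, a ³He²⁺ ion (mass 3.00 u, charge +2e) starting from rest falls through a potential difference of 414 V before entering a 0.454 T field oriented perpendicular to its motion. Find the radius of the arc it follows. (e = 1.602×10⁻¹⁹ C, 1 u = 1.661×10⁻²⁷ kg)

r ≈ 7.90×10⁻³ m

Acceleration: |q|V = ½mv² ⇒ v = √(2|q|V/m) = √(2·3.204×10⁻¹⁹·414/4.983×10⁻²⁷) ≈ 2.307×10⁵ m/s.
In the field: r = mv/(|q|B) = (4.983×10⁻²⁷)(2.307×10⁵)/((3.204×10⁻¹⁹)(0.454)) ≈ 7.90×10⁻³ m.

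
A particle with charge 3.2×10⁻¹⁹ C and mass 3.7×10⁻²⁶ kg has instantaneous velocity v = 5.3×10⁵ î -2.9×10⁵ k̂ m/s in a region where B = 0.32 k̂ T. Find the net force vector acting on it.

F ≈ (0, -5.43×10⁻¹⁴, 0) N

v×B = (0, -1.70×10⁵, 0) N/C.
F = q v×B = (3.2×10⁻¹⁹ C)·(0, -1.70×10⁵, 0) = (0, -5.43×10⁻¹⁴, 0) N.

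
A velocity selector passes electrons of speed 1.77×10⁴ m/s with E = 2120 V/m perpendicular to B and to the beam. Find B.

Balance of forces in the selector: qE = qvB ⇒ B = E/v.
B = 2120/1.77×10⁴ = 0.120 T.

B = 0.120 T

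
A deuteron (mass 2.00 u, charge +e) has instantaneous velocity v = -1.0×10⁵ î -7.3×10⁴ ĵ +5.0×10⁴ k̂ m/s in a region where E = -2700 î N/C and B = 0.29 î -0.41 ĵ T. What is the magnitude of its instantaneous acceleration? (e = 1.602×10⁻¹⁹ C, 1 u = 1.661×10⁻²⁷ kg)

|a| ≈ 3.20×10¹² m/s²

v×B = (2.05×10⁴, 1.45×10⁴, 6.22×10⁴) N/C.
E + v×B = (1.78×10⁴, 1.45×10⁴, 6.22×10⁴) N/C.
F = q(E + v×B) = (1.602×10⁻¹⁹ C)·(1.78×10⁴, 1.45×10⁴, 6.22×10⁴) = (2.85×10⁻¹⁵, 2.32×10⁻¹⁵, 9.96×10⁻¹⁵) N.
|a| = |F|/m = 1.062×10⁻¹⁴/3.322×10⁻²⁷ ≈ 3.20×10¹² m/s².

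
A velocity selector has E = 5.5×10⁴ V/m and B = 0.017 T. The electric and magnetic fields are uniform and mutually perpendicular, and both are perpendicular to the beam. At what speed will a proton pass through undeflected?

v = 3.2×10⁶ m/s

Straight-line motion ⇒ electric and magnetic forces cancel, so E = vB.
v = E/B = 5.5×10⁴/0.017 = 3.2×10⁶ m/s.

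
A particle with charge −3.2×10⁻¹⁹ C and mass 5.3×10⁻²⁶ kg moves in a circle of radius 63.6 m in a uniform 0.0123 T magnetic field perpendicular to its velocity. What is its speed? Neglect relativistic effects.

v ≈ 4.72×10⁶ m/s

From |q|vB = mv²/r, v = |q|Br/m.
v = (3.2×10⁻¹⁹)(0.0123)(63.6)/5.3×10⁻²⁶ ≈ 4.72×10⁶ m/s.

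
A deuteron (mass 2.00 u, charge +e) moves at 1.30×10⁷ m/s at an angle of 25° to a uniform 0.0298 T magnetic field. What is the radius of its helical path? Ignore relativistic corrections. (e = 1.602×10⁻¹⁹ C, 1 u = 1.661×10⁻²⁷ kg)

r ≈ 3.82 m

v⊥ = v sinθ = 1.30×10⁷·sin25° ≈ 5.494×10⁶ m/s.
r = m v⊥/(|q|B) = (3.322×10⁻²⁷)(5.494×10⁶)/((1.602×10⁻¹⁹)(0.0298)) ≈ 3.82 m.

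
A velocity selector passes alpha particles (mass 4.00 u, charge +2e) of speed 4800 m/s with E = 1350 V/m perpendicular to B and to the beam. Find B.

B = 0.281 T

Balance of forces in the selector: qE = qvB ⇒ B = E/v.
B = 1350/4800 = 0.281 T.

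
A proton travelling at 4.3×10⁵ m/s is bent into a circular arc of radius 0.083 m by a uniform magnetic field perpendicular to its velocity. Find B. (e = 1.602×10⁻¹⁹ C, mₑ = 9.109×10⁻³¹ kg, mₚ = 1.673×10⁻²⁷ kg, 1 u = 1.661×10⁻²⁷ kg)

B ≈ 0.054 T

From |q|vB = mv²/r, B = mv/(|q|r).
B = (1.673×10⁻²⁷)(4.3×10⁵)/((1.602×10⁻¹⁹)(0.083)) ≈ 0.054 T.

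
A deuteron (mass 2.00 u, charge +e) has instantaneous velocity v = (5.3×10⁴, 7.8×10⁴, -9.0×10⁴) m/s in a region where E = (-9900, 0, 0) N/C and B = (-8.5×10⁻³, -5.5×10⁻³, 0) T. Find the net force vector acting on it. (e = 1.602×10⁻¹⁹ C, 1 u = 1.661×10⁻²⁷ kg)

v×B = (-495, 765, 372) N/C.
E + v×B = (-1.04×10⁴, 765, 372) N/C.
F = q(E + v×B) = (1.602×10⁻¹⁹ C)·(-1.04×10⁴, 765, 372) = (-1.67×10⁻¹⁵, 1.23×10⁻¹⁶, 5.95×10⁻¹⁷) N.

F ≈ (-1.67×10⁻¹⁵, 1.23×10⁻¹⁶, 5.95×10⁻¹⁷) N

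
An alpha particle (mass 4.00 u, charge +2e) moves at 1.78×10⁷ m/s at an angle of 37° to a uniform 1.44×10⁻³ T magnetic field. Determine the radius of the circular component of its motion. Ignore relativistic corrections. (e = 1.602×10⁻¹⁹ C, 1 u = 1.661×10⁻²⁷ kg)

r ≈ 154 m

v⊥ = v sinθ = 1.78×10⁷·sin37° ≈ 1.071×10⁷ m/s.
r = m v⊥/(|q|B) = (6.644×10⁻²⁷)(1.071×10⁷)/((3.204×10⁻¹⁹)(1.44×10⁻³)) ≈ 154 m.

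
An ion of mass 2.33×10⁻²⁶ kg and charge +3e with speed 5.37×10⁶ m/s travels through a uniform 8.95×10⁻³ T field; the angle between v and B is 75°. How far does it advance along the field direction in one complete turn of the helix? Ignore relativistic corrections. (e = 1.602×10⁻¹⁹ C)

v∥ = v cosθ = 5.37×10⁶·cos75° ≈ 1.390×10⁶ m/s.
T = 2πm/(|q|B) = 2π(2.33×10⁻²⁶)/((4.806×10⁻¹⁹)(8.95×10⁻³)) ≈ 3.404×10⁻⁵ s.
pitch = v∥ T = (1.390×10⁶)(3.404×10⁻⁵) ≈ 47.3 m.

p ≈ 47.3 m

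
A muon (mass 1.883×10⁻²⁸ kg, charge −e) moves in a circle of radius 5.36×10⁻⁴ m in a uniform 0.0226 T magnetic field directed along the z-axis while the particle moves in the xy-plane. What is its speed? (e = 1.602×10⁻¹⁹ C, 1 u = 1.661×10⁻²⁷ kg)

From |q|vB = mv²/r, v = |q|Br/m.
v = (1.602×10⁻¹⁹)(0.0226)(5.36×10⁻⁴)/1.883×10⁻²⁸ ≈ 1.03×10⁴ m/s.

v ≈ 1.03×10⁴ m/s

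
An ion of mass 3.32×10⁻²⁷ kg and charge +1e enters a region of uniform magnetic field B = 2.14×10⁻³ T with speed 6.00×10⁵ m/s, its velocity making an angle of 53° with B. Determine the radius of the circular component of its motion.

v⊥ = v sinθ = 6.00×10⁵·sin53° ≈ 4.792×10⁵ m/s.
r = m v⊥/(|q|B) = (3.32×10⁻²⁷)(4.792×10⁵)/((1.602×10⁻¹⁹)(2.14×10⁻³)) ≈ 4.64 m.

r ≈ 4.64 m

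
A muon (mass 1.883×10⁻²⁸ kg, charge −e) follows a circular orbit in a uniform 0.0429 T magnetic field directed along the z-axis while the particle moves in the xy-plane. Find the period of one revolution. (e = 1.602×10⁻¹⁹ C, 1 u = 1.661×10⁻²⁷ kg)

T ≈ 1.72×10⁻⁷ s

The cyclotron period depends only on m, q, B: T = 2πm/(|q|B).
T = 2π(1.883×10⁻²⁸)/((1.602×10⁻¹⁹)(0.0429)) ≈ 1.72×10⁻⁷ s.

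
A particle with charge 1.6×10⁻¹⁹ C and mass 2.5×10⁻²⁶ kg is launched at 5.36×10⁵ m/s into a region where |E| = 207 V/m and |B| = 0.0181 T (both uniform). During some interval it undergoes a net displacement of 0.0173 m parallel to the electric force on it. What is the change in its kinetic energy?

The magnetic force is always ⟂ v and does no work; only the electric force changes KE.
ΔKE = F_E · d = |q|E d = (1.6×10⁻¹⁹)(207)(0.0173) ≈ 5.73×10⁻¹⁹ J.

ΔKE ≈ 5.73×10⁻¹⁹ J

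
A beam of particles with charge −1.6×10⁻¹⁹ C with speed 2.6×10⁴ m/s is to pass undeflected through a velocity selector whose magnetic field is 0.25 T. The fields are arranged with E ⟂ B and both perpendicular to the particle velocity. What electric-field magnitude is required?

E = 6500 V/m

For straight-line motion qE = qvB, so E = vB.
E = 2.6×10⁴ × 0.25 = 6500 V/m.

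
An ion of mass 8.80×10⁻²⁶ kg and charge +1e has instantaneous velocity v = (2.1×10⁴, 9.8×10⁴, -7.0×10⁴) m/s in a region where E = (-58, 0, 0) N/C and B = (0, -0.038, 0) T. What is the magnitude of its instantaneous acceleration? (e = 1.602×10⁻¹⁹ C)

v×B = (-2660, 0, -798) N/C.
E + v×B = (-2720, 0, -798) N/C.
F = q(E + v×B) = (1.602×10⁻¹⁹ C)·(-2720, 0, -798) = (-4.35×10⁻¹⁶, 0, -1.28×10⁻¹⁶) N.
|a| = |F|/m = 4.538×10⁻¹⁶/8.80×10⁻²⁶ ≈ 5.16×10⁹ m/s².

|a| ≈ 5.16×10⁹ m/s²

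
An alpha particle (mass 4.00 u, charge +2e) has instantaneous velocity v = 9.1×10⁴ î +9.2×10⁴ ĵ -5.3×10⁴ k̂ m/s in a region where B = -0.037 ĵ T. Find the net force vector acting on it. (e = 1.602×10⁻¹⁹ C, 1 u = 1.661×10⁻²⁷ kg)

v×B = (-1960, 0, -3370) N/C.
F = q v×B = (3.204×10⁻¹⁹ C)·(-1960, 0, -3370) = (-6.28×10⁻¹⁶, 0, -1.08×10⁻¹⁵) N.

F ≈ (-6.28×10⁻¹⁶, 0, -1.08×10⁻¹⁵) N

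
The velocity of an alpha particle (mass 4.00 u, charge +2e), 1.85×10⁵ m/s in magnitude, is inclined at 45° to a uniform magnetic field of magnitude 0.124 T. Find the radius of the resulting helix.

r ≈ 0.0219 m

v⊥ = v sinθ = 1.85×10⁵·sin45° ≈ 1.308×10⁵ m/s.
r = m v⊥/(|q|B) = (6.644×10⁻²⁷)(1.308×10⁵)/((3.204×10⁻¹⁹)(0.124)) ≈ 0.0219 m.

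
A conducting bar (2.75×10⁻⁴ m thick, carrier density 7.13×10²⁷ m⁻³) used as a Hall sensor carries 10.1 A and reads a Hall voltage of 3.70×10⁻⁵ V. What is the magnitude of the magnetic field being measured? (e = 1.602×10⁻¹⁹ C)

B ≈ 1.15 T

From V_H = IB/(n e t), B = V_H n e t / I.
B = (3.70×10⁻⁵)(7.13×10²⁷)(1.602×10⁻¹⁹)(2.75×10⁻⁴)/10.1 ≈ 1.15 T.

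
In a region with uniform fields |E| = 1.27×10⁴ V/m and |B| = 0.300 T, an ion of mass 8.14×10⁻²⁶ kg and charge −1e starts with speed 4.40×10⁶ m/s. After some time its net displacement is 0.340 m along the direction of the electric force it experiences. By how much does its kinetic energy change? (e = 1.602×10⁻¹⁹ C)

The magnetic force is always ⟂ v and does no work; only the electric force changes KE.
ΔKE = F_E · d = |q|E d = (1.602×10⁻¹⁹)(1.27×10⁴)(0.340) ≈ 6.92×10⁻¹⁶ J.

ΔKE ≈ 6.92×10⁻¹⁶ J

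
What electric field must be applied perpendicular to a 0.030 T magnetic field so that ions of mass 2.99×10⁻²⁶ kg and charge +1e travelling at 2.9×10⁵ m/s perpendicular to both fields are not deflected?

For straight-line motion qE = qvB, so E = vB.
E = 2.9×10⁵ × 0.030 = 8700 V/m.

E = 8700 V/m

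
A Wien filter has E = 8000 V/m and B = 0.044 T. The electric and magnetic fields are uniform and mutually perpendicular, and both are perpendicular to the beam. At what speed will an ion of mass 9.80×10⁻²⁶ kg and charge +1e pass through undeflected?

Zero net Lorentz force requires |qE| = |q v×B|, i.e. E = vB.
v = E/B = 8000/0.044 = 1.8×10⁵ m/s.

v = 1.8×10⁵ m/s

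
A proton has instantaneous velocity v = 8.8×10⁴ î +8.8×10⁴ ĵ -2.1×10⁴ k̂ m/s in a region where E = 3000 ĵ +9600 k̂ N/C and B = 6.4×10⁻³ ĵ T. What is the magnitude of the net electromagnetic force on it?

v×B = (134, 0, 563) N/C.
E + v×B = (134, 3000, 1.02×10⁴) N/C.
F = q(E + v×B) = (1.602×10⁻¹⁹ C)·(134, 3000, 1.02×10⁴) = (2.15×10⁻¹⁷, 4.81×10⁻¹⁶, 1.63×10⁻¹⁵) N.
|F| = 1.70×10⁻¹⁵ N.

|F| ≈ 1.70×10⁻¹⁵ N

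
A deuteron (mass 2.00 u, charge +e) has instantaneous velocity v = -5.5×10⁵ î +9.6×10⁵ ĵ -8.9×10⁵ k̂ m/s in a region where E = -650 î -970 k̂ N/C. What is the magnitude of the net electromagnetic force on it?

|F| ≈ 1.87×10⁻¹⁶ N

Only an electric field acts, so F = qE = (1.602×10⁻¹⁹ C)·(-650, 0, -970) = (-1.04×10⁻¹⁶, 0, -1.55×10⁻¹⁶) N.
|F| = 1.87×10⁻¹⁶ N.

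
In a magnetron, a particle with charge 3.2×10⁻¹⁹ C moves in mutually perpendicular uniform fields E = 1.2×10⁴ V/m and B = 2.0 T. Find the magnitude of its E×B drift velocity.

v_d ≈ 6000 m/s

In crossed fields the guiding centre drifts at v_d = |E×B|/B² = E/B, independent of charge and mass.
v_d = 1.2×10⁴/2.0 = 6000 m/s.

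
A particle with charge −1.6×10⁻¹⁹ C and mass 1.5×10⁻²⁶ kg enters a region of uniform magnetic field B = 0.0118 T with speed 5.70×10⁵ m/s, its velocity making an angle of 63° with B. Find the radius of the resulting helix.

r ≈ 4.04 m

v⊥ = v sinθ = 5.70×10⁵·sin63° ≈ 5.079×10⁵ m/s.
r = m v⊥/(|q|B) = (1.5×10⁻²⁶)(5.079×10⁵)/((1.6×10⁻¹⁹)(0.0118)) ≈ 4.04 m.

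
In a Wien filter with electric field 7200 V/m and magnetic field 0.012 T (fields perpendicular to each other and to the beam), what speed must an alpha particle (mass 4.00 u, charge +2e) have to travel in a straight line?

Zero net Lorentz force requires |qE| = |q v×B|, i.e. E = vB.
v = E/B = 7200/0.012 = 6.0×10⁵ m/s.

v = 6.0×10⁵ m/s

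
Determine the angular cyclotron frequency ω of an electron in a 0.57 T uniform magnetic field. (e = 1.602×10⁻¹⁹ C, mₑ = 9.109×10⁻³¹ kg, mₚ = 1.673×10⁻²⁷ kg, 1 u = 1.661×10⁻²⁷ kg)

ω ≈ 1.0×10¹¹ rad/s

ω = |q|B/m.
ω = (1.602×10⁻¹⁹)(0.57)/9.109×10⁻³¹ ≈ 1.0×10¹¹ rad/s.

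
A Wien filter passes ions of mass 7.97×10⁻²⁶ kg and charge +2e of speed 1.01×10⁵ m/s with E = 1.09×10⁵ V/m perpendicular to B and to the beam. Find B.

Balance of forces in the selector: qE = qvB ⇒ B = E/v.
B = 1.09×10⁵/1.01×10⁵ = 1.08 T.

B = 1.08 T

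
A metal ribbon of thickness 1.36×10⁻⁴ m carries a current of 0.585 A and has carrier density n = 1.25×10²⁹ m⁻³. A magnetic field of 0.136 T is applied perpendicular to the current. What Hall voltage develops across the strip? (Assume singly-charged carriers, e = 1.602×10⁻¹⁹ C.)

V_H = IB/(n e t).
V_H = (0.585)(0.136)/((1.25×10²⁹)(1.602×10⁻¹⁹)(1.36×10⁻⁴)) ≈ 2.92×10⁻⁸ V.

V_H ≈ 2.92×10⁻⁸ V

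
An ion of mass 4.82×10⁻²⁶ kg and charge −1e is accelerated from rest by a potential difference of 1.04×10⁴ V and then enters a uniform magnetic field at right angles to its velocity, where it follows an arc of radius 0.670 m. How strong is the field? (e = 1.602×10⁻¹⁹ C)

v = √(2|q|V/m) = √(2·1.602×10⁻¹⁹·1.04×10⁴/4.82×10⁻²⁶) ≈ 2.629×10⁵ m/s.
B = mv/(|q|r) = (4.82×10⁻²⁶)(2.629×10⁵)/((1.602×10⁻¹⁹)(0.670)) ≈ 0.118 T.

B ≈ 0.118 T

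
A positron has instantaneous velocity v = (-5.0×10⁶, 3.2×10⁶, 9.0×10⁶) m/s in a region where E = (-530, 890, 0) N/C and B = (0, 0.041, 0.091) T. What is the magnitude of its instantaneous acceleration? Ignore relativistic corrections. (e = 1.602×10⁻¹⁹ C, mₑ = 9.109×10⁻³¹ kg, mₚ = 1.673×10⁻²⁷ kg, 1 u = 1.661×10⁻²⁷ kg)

|a| ≈ 8.90×10¹⁶ m/s²

v×B = (-7.78×10⁴, 4.55×10⁵, -2.05×10⁵) N/C.
E + v×B = (-7.83×10⁴, 4.56×10⁵, -2.05×10⁵) N/C.
F = q(E + v×B) = (1.602×10⁻¹⁹ C)·(-7.83×10⁴, 4.56×10⁵, -2.05×10⁵) = (-1.25×10⁻¹⁴, 7.30×10⁻¹⁴, -3.28×10⁻¹⁴) N.
|a| = |F|/m = 8.105×10⁻¹⁴/9.109×10⁻³¹ ≈ 8.90×10¹⁶ m/s².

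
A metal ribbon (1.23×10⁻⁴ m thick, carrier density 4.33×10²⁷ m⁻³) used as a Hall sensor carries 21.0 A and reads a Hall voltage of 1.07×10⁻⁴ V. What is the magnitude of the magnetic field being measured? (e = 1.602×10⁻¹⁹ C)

From V_H = IB/(n e t), B = V_H n e t / I.
B = (1.07×10⁻⁴)(4.33×10²⁷)(1.602×10⁻¹⁹)(1.23×10⁻⁴)/21.0 ≈ 0.435 T.

B ≈ 0.435 T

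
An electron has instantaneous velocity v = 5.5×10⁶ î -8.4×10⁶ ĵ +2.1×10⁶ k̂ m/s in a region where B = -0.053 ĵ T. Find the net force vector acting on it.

F ≈ (-1.78×10⁻¹⁴, 0, 4.67×10⁻¹⁴) N

v×B = (1.11×10⁵, 0, -2.92×10⁵) N/C.
F = q v×B = (−1.602×10⁻¹⁹ C)·(1.11×10⁵, 0, -2.92×10⁵) = (-1.78×10⁻¹⁴, 0, 4.67×10⁻¹⁴) N.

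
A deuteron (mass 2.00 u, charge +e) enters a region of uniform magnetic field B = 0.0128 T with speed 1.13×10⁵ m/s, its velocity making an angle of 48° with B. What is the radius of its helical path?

v⊥ = v sinθ = 1.13×10⁵·sin48° ≈ 8.398×10⁴ m/s.
r = m v⊥/(|q|B) = (3.322×10⁻²⁷)(8.398×10⁴)/((1.602×10⁻¹⁹)(0.0128)) ≈ 0.136 m.

r ≈ 0.136 m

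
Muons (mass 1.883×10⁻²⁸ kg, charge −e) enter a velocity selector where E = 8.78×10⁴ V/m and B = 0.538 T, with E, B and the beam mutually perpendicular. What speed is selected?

v = 1.63×10⁵ m/s

For undeflected motion the electric and magnetic forces balance: qE = qvB.
v = E/B = 8.78×10⁴/0.538 = 1.63×10⁵ m/s.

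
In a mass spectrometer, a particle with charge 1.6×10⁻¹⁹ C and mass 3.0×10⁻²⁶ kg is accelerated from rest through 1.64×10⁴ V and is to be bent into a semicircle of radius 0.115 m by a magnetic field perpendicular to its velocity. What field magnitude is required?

B ≈ 0.682 T

v = √(2|q|V/m) = √(2·1.6×10⁻¹⁹·1.64×10⁴/3.0×10⁻²⁶) ≈ 4.183×10⁵ m/s.
B = mv/(|q|r) = (3.0×10⁻²⁶)(4.183×10⁵)/((1.6×10⁻¹⁹)(0.115)) ≈ 0.682 T.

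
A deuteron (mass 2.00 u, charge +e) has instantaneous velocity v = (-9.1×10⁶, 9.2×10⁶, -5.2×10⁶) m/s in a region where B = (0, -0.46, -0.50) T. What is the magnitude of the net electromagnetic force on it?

v×B = (-6.99×10⁶, -4.55×10⁶, 4.19×10⁶) N/C.
F = q v×B = (1.602×10⁻¹⁹ C)·(-6.99×10⁶, -4.55×10⁶, 4.19×10⁶) = (-1.12×10⁻¹², -7.29×10⁻¹³, 6.71×10⁻¹³) N.
|F| = 1.50×10⁻¹² N.

|F| ≈ 1.50×10⁻¹² N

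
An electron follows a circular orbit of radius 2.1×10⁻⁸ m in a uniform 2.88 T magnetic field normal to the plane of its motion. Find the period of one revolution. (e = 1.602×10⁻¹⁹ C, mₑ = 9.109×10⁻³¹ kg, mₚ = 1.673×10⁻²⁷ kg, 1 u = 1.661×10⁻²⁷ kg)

T ≈ 1.24×10⁻¹¹ s

The cyclotron period depends only on m, q, B: T = 2πm/(|q|B).
T = 2π(9.109×10⁻³¹)/((1.602×10⁻¹⁹)(2.88)) ≈ 1.24×10⁻¹¹ s.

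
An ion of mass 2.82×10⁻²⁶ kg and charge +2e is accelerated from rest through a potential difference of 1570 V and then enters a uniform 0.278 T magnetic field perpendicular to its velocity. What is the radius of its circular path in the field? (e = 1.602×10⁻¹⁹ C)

r ≈ 0.0598 m

Acceleration: |q|V = ½mv² ⇒ v = √(2|q|V/m) = √(2·3.204×10⁻¹⁹·1570/2.82×10⁻²⁶) ≈ 1.889×10⁵ m/s.
In the field: r = mv/(|q|B) = (2.82×10⁻²⁶)(1.889×10⁵)/((3.204×10⁻¹⁹)(0.278)) ≈ 0.0598 m.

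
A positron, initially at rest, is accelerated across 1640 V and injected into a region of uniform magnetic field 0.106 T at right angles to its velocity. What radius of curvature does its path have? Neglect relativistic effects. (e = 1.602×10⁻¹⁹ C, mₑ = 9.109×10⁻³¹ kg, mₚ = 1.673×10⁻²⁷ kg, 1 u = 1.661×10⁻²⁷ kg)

r ≈ 1.29×10⁻³ m

Acceleration: |q|V = ½mv² ⇒ v = √(2|q|V/m) = √(2·1.602×10⁻¹⁹·1640/9.109×10⁻³¹) ≈ 2.402×10⁷ m/s.
In the field: r = mv/(|q|B) = (9.109×10⁻³¹)(2.402×10⁷)/((1.602×10⁻¹⁹)(0.106)) ≈ 1.29×10⁻³ m.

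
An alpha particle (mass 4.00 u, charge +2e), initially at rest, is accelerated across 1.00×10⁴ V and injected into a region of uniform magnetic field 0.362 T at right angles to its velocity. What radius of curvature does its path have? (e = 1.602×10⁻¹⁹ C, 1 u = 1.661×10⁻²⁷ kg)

r ≈ 0.0563 m

Acceleration: |q|V = ½mv² ⇒ v = √(2|q|V/m) = √(2·3.204×10⁻¹⁹·1.00×10⁴/6.644×10⁻²⁷) ≈ 9.821×10⁵ m/s.
In the field: r = mv/(|q|B) = (6.644×10⁻²⁷)(9.821×10⁵)/((3.204×10⁻¹⁹)(0.362)) ≈ 0.0563 m.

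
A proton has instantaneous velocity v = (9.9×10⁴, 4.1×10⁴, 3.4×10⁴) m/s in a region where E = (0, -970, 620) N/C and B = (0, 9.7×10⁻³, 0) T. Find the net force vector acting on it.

F ≈ (-5.28×10⁻¹⁷, -1.55×10⁻¹⁶, 2.53×10⁻¹⁶) N

v×B = (-330, 0, 960) N/C.
E + v×B = (-330, -970, 1580) N/C.
F = q(E + v×B) = (1.602×10⁻¹⁹ C)·(-330, -970, 1580) = (-5.28×10⁻¹⁷, -1.55×10⁻¹⁶, 2.53×10⁻¹⁶) N.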